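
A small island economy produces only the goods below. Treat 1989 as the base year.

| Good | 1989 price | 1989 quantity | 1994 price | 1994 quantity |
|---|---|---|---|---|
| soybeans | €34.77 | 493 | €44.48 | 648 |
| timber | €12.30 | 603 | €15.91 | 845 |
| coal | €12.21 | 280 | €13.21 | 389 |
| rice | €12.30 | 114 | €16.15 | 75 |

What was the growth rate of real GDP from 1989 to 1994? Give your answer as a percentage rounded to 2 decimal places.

Real GDP 1989 = Nominal GDP 1989 = 34.77·493 + 12.30·603 + 12.21·280 + 12.30·114 = 29379.51.
Real GDP 1994 (at 1989 prices) = 34.77·648 + 12.30·845 + 12.21·389 + 12.30·75 = 38596.65.
Real growth = 38596.65/29379.51 − 1 = 0.3137.

31.37%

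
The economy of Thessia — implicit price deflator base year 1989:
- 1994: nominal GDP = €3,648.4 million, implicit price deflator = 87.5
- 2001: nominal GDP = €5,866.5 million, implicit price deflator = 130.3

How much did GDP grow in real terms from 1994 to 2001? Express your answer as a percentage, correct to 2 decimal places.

Real GDP 1994 = 3648.4 / 0.875 = 4169.60.
Real GDP 2001 = 5866.5 / 1.303 = 4502.30.
Real growth = 4502.30 / 4169.60 − 1 = 0.0798.

7.98%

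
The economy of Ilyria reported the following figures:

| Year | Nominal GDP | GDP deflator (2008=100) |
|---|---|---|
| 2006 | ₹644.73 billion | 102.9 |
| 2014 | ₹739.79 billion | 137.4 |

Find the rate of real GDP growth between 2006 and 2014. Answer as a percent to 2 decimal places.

Deflate each year: 2006 → 644.73/1.029 = 626.56; 2014 → 739.79/1.374 = 538.42.
So real GDP changed by 538.42/626.56 − 1 = -0.1407, i.e. -14.07%.

-14.07%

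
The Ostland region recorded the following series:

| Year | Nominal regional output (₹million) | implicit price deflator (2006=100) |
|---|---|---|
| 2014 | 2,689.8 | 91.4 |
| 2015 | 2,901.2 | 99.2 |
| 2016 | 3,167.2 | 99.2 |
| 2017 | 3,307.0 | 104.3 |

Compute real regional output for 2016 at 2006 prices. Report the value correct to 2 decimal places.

₹3,192.74 million

Real regional output 2016 = 3167.2 / 0.992 = 3192.74.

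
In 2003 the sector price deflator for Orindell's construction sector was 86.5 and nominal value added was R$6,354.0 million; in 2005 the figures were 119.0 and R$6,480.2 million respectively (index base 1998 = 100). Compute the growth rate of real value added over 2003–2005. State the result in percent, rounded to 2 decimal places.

-25.87%

Real value added 2003 = 6354.0 / 0.865 = 7345.66.
Real value added 2005 = 6480.2 / 1.190 = 5445.55.
Real growth = 5445.55 / 7345.66 − 1 = -0.2587.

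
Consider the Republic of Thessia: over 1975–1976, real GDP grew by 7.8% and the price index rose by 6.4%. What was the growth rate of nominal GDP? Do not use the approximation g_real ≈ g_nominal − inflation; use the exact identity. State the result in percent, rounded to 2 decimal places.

(1 + g_nom) = (1 + g_real)(1 + π) = 1.0780 × 1.0640 = 1.14699.

14.70%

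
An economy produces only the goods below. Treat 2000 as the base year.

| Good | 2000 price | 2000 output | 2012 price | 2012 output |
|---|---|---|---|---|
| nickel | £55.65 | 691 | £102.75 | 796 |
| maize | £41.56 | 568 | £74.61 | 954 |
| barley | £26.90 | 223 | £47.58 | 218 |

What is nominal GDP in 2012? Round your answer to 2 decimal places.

Nominal GDP 2012 = Σ (p_2012 × q_2012) = 102.75·796 + 74.61·954 + 47.58·218 = 163339.38.

£163339.38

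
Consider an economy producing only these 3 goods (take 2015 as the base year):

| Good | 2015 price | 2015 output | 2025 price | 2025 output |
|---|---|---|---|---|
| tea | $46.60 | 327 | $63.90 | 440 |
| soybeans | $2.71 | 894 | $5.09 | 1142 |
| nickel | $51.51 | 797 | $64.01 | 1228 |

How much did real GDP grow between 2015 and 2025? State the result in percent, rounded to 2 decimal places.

Real GDP 2015 = Nominal GDP 2015 = 46.60·327 + 2.71·894 + 51.51·797 = 58714.41.
Real GDP 2025 (at 2015 prices) = 46.60·440 + 2.71·1142 + 51.51·1228 = 86853.10.
Real growth = 86853.10/58714.41 − 1 = 0.4792.

47.92%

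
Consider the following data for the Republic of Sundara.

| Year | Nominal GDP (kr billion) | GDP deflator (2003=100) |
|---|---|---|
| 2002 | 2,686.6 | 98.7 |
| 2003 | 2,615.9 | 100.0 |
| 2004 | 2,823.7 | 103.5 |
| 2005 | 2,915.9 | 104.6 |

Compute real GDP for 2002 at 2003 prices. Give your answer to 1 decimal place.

Real GDP 2002 = 2686.6 / 0.987 = 2721.99.

kr 2,722.0 billion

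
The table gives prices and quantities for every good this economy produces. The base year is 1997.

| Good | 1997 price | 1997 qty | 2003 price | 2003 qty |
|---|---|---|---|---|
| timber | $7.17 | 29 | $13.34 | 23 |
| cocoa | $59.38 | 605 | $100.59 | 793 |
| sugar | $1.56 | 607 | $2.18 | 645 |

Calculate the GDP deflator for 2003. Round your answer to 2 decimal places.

168.84

Nominal GDP 2003 = 13.34·23 + 100.59·793 + 2.18·645 = 81480.79.
Real GDP 2003 (at 1997 prices) = 7.17·23 + 59.38·793 + 1.56·645 = 48259.45.
Deflator = Nominal/Real × 100 = 81480.79/48259.45 × 100 = 168.839.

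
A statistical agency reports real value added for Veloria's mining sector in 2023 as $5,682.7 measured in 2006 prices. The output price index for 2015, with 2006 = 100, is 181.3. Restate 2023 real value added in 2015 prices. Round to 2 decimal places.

Real value added in 2015 prices = Real value added in 2006 prices × (P_2015/P_2006) = 5682.7 × 1.813 = 10302.74.

$10,302.74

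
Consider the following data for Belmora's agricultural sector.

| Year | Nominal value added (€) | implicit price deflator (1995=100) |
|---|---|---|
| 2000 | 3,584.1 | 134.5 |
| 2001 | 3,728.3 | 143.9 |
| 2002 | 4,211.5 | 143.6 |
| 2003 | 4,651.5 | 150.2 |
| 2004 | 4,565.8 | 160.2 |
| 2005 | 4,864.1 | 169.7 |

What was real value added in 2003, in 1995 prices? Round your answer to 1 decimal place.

Real value added 2003 = 4651.5 / 1.502 = 3096.87.

€3,096.9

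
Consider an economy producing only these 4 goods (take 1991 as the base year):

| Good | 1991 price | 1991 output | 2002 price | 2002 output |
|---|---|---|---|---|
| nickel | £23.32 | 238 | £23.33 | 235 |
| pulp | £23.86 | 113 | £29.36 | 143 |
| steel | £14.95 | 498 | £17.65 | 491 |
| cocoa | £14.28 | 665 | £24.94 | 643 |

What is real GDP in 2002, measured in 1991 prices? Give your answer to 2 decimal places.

£25414.67

Real GDP 2002 = Σ (p_1991 × q_2002) = 23.32·235 + 23.86·143 + 14.95·491 + 14.28·643 = 25414.67.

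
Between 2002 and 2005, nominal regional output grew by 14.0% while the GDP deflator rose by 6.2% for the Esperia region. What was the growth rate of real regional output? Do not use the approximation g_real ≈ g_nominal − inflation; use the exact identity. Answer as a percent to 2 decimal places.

(1 + g_nom) = (1 + g_real)(1 + π), so g_real = 1.1400 / 1.0620 − 1 = 0.07345.

7.34%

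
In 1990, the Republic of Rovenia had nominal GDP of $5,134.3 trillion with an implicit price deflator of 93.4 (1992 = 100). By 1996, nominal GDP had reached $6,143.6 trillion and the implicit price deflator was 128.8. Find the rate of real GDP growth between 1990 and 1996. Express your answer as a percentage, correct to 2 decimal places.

Real GDP 1990 = 5134.3 / 0.934 = 5497.11.
Real GDP 1996 = 6143.6 / 1.288 = 4769.88.
Real growth = 4769.88 / 5497.11 − 1 = -0.1323.

-13.23%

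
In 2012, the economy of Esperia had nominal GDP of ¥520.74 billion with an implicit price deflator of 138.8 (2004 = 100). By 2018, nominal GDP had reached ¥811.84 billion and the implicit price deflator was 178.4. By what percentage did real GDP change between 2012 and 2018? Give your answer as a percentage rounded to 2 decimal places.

21.30%

Real GDP 2012 = 520.74 / 1.388 = 375.17.
Real GDP 2018 = 811.84 / 1.784 = 455.07.
Real growth = 455.07 / 375.17 − 1 = 0.2130.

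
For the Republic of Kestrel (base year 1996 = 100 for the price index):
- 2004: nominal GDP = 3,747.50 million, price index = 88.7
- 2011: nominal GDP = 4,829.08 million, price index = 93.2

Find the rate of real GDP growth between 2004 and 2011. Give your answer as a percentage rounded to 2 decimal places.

Real GDP 2004 = 3747.50 / 0.887 = 4224.92.
Real GDP 2011 = 4829.08 / 0.932 = 5181.42.
Real growth = 5181.42 / 4224.92 − 1 = 0.2264.

22.64%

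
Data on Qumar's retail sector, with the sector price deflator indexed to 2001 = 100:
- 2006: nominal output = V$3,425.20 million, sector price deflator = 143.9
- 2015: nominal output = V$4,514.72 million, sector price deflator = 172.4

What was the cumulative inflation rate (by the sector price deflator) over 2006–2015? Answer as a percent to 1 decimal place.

Price-level change = 172.4 / 143.9 − 1 = 0.1981.

19.8%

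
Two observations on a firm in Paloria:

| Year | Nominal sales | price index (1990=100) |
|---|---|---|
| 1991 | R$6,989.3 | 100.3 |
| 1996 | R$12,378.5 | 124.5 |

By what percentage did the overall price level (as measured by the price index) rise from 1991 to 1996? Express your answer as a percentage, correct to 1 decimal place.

24.1%

Price-level change = 124.5 / 100.3 − 1 = 0.2413.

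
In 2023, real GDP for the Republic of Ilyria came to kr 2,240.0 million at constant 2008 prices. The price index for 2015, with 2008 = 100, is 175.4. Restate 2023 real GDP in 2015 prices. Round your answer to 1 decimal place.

Real GDP in 2015 prices = Real GDP in 2008 prices × (P_2015/P_2008) = 2240.0 × 1.754 = 3928.96.

kr 3,929.0 million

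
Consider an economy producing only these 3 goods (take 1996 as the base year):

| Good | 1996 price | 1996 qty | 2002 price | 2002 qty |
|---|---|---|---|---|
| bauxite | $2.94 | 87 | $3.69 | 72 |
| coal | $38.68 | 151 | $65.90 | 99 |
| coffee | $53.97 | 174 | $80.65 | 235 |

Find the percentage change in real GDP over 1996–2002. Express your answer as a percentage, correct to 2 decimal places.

7.99%

Real GDP 1996 = Nominal GDP 1996 = 2.94·87 + 38.68·151 + 53.97·174 = 15487.24.
Real GDP 2002 (at 1996 prices) = 2.94·72 + 38.68·99 + 53.97·235 = 16723.95.
Real growth = 16723.95/15487.24 − 1 = 0.0799.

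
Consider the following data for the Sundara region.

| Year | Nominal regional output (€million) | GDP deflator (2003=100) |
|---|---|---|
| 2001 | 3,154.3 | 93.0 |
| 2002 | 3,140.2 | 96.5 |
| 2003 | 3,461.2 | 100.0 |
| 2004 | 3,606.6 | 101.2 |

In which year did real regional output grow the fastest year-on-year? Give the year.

2003

2002: real = 3140.2/0.965 = 3254.09; growth vs 2001 (3391.72) = -4.06%.
2003: real = 3461.2/1.000 = 3461.20; growth vs 2002 (3254.09) = 6.36%.
2004: real = 3606.6/1.012 = 3563.83; growth vs 2003 (3461.20) = 2.97%.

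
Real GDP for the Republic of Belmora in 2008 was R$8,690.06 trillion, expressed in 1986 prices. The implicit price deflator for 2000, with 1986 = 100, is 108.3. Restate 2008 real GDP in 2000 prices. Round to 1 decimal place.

Real GDP in 2000 prices = Real GDP in 1986 prices × (P_2000/P_1986) = 8690.06 × 1.083 = 9411.33.

R$9,411.3 trillion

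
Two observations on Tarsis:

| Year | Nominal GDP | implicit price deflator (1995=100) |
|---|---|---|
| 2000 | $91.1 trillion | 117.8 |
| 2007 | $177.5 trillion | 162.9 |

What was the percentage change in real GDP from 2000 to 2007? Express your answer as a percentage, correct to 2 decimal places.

40.90%

Deflate each year: 2000 → 91.1/1.178 = 77.33; 2007 → 177.5/1.629 = 108.96.
So real GDP changed by 108.96/77.33 − 1 = 0.4090, i.e. 40.90%.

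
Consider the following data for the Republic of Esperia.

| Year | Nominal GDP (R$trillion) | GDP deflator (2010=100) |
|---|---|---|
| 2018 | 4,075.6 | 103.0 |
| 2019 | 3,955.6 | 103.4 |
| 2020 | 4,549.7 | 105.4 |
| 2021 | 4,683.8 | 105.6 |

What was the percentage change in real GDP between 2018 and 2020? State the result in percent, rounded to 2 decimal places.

9.09%

Real GDP 2018 = 4075.6/1.030 = 3956.89.
Real GDP 2020 = 4549.7/1.054 = 4316.60.
Change = 4316.60/3956.89 − 1 = 0.0909.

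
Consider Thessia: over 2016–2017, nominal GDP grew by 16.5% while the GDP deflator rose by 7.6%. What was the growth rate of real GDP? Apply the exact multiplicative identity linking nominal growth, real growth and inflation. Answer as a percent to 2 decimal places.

(1 + g_nom) = (1 + g_real)(1 + π), so g_real = 1.1650 / 1.0760 − 1 = 0.08271.

8.27%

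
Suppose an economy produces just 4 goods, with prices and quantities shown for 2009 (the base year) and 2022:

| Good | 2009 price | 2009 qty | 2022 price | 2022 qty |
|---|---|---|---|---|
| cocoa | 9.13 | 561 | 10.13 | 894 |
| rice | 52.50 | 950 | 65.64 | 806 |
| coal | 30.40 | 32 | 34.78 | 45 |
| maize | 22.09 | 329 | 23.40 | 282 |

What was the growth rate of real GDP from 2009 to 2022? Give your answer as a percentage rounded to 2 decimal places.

Real GDP 2009 = Nominal GDP 2009 = 9.13·561 + 52.50·950 + 30.40·32 + 22.09·329 = 63237.34.
Real GDP 2022 (at 2009 prices) = 9.13·894 + 52.50·806 + 30.40·45 + 22.09·282 = 58074.60.
Real growth = 58074.60/63237.34 − 1 = -0.0816.

-8.16%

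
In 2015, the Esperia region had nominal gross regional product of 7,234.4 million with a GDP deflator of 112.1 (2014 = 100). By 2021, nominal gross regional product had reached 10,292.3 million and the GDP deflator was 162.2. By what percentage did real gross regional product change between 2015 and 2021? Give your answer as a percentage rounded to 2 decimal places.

-1.67%

Deflate each year: 2015 → 7234.4/1.121 = 6453.52; 2021 → 10292.3/1.622 = 6345.44.
So real gross regional product changed by 6345.44/6453.52 − 1 = -0.0167, i.e. -1.67%.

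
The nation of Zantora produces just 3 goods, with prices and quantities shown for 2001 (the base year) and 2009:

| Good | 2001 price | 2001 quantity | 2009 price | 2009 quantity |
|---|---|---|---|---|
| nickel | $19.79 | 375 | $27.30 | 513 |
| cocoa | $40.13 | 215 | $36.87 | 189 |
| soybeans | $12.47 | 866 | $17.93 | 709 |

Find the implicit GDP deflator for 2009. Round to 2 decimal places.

126.74

Nominal GDP 2009 = 27.30·513 + 36.87·189 + 17.93·709 = 33685.70.
Real GDP 2009 (at 2001 prices) = 19.79·513 + 40.13·189 + 12.47·709 = 26578.07.
Deflator = Nominal/Real × 100 = 33685.70/26578.07 × 100 = 126.742.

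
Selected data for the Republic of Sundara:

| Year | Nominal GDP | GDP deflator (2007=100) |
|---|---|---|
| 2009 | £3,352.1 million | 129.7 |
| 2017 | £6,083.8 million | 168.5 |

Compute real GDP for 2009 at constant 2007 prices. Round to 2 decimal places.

Real GDP = Nominal / (GDP deflator/100) = 3352.1 / 1.297 = 2584.50.

£2,584.50 million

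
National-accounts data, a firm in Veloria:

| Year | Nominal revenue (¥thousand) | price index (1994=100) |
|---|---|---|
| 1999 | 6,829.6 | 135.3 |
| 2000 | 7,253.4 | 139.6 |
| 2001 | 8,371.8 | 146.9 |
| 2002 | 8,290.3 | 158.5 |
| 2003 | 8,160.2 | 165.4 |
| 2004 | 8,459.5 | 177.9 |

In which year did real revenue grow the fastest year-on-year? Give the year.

2001

2000: real = 7253.4/1.396 = 5195.85; growth vs 1999 (5047.75) = 2.93%.
2001: real = 8371.8/1.469 = 5698.98; growth vs 2000 (5195.85) = 9.68%.
2002: real = 8290.3/1.585 = 5230.47; growth vs 2001 (5698.98) = -8.22%.
2003: real = 8160.2/1.654 = 4933.62; growth vs 2002 (5230.47) = -5.68%.
2004: real = 8459.5/1.779 = 4755.20; growth vs 2003 (4933.62) = -3.62%.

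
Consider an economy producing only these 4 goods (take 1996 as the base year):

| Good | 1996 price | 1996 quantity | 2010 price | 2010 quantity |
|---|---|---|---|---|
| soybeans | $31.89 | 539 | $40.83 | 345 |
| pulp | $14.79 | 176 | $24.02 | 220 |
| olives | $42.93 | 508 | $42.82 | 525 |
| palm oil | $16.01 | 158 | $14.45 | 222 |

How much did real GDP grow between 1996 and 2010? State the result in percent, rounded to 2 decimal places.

-8.57%

Real GDP 1996 = Nominal GDP 1996 = 31.89·539 + 14.79·176 + 42.93·508 + 16.01·158 = 44129.77.
Real GDP 2010 (at 1996 prices) = 31.89·345 + 14.79·220 + 42.93·525 + 16.01·222 = 40348.32.
Real growth = 40348.32/44129.77 − 1 = -0.0857.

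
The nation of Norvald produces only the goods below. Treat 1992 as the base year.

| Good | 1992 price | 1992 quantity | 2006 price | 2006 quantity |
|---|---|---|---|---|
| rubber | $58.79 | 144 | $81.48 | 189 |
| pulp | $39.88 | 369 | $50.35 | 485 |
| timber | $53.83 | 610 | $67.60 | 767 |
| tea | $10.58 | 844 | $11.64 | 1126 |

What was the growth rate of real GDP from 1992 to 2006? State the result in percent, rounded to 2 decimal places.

Real GDP 1992 = Nominal GDP 1992 = 58.79·144 + 39.88·369 + 53.83·610 + 10.58·844 = 64947.30.
Real GDP 2006 (at 1992 prices) = 58.79·189 + 39.88·485 + 53.83·767 + 10.58·1126 = 83653.80.
Real growth = 83653.80/64947.30 − 1 = 0.2880.

28.80%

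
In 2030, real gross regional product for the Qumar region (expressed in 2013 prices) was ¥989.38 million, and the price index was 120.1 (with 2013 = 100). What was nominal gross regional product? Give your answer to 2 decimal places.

Nominal gross regional product = Real × (price index/100) = 989.38 × 1.201 = 1188.25.

¥1,188.25 million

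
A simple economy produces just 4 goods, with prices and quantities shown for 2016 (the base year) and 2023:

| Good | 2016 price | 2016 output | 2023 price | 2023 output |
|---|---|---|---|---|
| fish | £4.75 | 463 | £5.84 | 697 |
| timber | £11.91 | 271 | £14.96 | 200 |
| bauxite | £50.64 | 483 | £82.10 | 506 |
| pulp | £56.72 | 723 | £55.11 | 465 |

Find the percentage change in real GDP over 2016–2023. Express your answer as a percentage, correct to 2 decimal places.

Real GDP 2016 = Nominal GDP 2016 = 4.75·463 + 11.91·271 + 50.64·483 + 56.72·723 = 70894.54.
Real GDP 2023 (at 2016 prices) = 4.75·697 + 11.91·200 + 50.64·506 + 56.72·465 = 57691.39.
Real growth = 57691.39/70894.54 − 1 = -0.1862.

-18.62%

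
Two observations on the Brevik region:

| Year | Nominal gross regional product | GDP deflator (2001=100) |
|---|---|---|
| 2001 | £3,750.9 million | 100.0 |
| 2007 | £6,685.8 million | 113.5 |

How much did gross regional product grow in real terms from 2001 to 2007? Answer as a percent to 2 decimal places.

57.04%

Real gross regional product 2001 = 3750.9 / 1.000 = 3750.90.
Real gross regional product 2007 = 6685.8 / 1.135 = 5890.57.
Real growth = 5890.57 / 3750.90 − 1 = 0.5704.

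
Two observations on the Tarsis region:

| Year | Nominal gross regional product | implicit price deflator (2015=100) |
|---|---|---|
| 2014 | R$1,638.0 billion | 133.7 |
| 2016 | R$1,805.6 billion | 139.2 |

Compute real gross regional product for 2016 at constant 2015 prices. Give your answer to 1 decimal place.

Real gross regional product = Nominal / (implicit price deflator/100) = 1805.6 / 1.392 = 1297.13.

R$1,297.1 billion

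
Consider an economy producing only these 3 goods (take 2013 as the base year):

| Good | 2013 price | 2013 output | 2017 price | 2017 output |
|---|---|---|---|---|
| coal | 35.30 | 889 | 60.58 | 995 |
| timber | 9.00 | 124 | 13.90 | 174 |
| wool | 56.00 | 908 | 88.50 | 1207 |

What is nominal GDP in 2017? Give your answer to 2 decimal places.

169515.20

Nominal GDP 2017 = Σ (p_2017 × q_2017) = 60.58·995 + 13.90·174 + 88.50·1207 = 169515.20.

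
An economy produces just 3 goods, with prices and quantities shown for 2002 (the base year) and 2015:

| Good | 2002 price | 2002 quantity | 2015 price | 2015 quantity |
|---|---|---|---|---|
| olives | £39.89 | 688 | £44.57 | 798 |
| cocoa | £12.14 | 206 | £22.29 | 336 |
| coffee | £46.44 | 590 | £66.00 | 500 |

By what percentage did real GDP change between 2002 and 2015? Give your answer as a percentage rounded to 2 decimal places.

3.12%

Real GDP 2002 = Nominal GDP 2002 = 39.89·688 + 12.14·206 + 46.44·590 = 57344.76.
Real GDP 2015 (at 2002 prices) = 39.89·798 + 12.14·336 + 46.44·500 = 59131.26.
Real growth = 59131.26/57344.76 − 1 = 0.0312.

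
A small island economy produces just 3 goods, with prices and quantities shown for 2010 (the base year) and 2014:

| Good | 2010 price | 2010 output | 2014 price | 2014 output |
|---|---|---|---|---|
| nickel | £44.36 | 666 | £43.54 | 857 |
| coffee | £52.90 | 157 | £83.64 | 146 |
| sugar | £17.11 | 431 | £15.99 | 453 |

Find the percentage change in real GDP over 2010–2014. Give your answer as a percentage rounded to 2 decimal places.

Real GDP 2010 = Nominal GDP 2010 = 44.36·666 + 52.90·157 + 17.11·431 = 45223.47.
Real GDP 2014 (at 2010 prices) = 44.36·857 + 52.90·146 + 17.11·453 = 53490.75.
Real growth = 53490.75/45223.47 − 1 = 0.1828.

18.28%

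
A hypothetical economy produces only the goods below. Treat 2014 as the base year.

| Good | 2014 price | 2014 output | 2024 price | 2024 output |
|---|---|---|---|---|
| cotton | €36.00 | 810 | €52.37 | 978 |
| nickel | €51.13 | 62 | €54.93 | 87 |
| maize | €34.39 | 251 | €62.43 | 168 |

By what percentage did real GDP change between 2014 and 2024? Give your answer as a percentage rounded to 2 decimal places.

10.92%

Real GDP 2014 = Nominal GDP 2014 = 36.00·810 + 51.13·62 + 34.39·251 = 40961.95.
Real GDP 2024 (at 2014 prices) = 36.00·978 + 51.13·87 + 34.39·168 = 45433.83.
Real growth = 45433.83/40961.95 − 1 = 0.1092.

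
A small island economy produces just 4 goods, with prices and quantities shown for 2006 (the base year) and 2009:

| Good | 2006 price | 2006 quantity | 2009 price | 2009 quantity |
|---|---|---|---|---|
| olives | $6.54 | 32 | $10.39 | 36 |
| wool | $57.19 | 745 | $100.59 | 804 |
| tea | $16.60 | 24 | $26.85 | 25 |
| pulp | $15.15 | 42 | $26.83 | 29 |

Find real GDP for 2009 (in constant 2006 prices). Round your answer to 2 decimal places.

$47070.55

Real GDP 2009 = Σ (p_2006 × q_2009) = 6.54·36 + 57.19·804 + 16.60·25 + 15.15·29 = 47070.55.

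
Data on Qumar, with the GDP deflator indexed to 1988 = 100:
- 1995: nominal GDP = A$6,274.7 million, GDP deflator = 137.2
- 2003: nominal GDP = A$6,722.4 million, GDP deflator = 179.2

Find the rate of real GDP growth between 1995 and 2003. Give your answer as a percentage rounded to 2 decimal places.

Real GDP 1995 = 6274.7 / 1.372 = 4573.40.
Real GDP 2003 = 6722.4 / 1.792 = 3751.34.
Real growth = 3751.34 / 4573.40 − 1 = -0.1797.

-17.97%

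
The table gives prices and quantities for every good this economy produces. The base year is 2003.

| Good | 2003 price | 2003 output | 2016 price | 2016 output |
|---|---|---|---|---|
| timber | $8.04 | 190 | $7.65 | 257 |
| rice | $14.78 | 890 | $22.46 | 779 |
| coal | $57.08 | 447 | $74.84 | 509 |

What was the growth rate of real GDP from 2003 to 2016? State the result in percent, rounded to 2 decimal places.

Real GDP 2003 = Nominal GDP 2003 = 8.04·190 + 14.78·890 + 57.08·447 = 40196.56.
Real GDP 2016 (at 2003 prices) = 8.04·257 + 14.78·779 + 57.08·509 = 42633.62.
Real growth = 42633.62/40196.56 − 1 = 0.0606.

6.06%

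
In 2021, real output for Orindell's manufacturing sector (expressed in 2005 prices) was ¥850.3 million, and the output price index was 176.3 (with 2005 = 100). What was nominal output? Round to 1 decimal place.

Nominal output = Real × (output price index/100) = 850.3 × 1.763 = 1499.08.

¥1,499.1 million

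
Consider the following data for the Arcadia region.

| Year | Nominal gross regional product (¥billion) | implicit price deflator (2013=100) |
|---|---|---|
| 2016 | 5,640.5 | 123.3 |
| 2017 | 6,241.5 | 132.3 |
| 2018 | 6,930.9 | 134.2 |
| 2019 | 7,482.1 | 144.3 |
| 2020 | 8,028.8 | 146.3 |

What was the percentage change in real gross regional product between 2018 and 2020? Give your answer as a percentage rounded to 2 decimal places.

Real gross regional product 2018 = 6930.9/1.342 = 5164.61.
Real gross regional product 2020 = 8028.8/1.463 = 5487.90.
Change = 5487.90/5164.61 − 1 = 0.0626.

6.26%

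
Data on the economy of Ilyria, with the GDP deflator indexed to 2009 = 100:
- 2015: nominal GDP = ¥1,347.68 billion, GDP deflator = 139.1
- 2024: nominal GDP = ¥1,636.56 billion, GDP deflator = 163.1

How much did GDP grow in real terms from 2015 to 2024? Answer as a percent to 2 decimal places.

3.57%

Real GDP 2015 = 1347.68 / 1.391 = 968.86.
Real GDP 2024 = 1636.56 / 1.631 = 1003.41.
Real growth = 1003.41 / 968.86 − 1 = 0.0357.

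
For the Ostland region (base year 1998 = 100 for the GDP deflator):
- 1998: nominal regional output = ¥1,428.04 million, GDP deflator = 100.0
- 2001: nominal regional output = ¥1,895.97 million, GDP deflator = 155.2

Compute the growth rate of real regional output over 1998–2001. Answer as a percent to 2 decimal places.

-14.45%

Deflate each year: 1998 → 1428.04/1.000 = 1428.04; 2001 → 1895.97/1.552 = 1221.63.
So real regional output changed by 1221.63/1428.04 − 1 = -0.1445, i.e. -14.45%.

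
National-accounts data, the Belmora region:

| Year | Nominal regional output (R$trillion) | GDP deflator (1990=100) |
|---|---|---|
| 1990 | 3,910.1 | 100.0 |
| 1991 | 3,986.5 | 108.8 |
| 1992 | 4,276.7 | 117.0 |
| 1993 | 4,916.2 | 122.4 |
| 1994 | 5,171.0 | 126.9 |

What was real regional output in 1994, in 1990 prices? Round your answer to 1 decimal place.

Real regional output 1994 = 5171.0 / 1.269 = 4074.86.

R$4,074.9 trillion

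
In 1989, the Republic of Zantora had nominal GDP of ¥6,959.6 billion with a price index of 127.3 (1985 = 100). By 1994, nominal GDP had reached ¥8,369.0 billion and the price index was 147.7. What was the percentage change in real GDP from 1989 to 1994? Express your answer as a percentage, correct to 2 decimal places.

Deflate each year: 1989 → 6959.6/1.273 = 5467.09; 1994 → 8369.0/1.477 = 5666.22.
So real GDP changed by 5666.22/5467.09 − 1 = 0.0364, i.e. 3.64%.

3.64%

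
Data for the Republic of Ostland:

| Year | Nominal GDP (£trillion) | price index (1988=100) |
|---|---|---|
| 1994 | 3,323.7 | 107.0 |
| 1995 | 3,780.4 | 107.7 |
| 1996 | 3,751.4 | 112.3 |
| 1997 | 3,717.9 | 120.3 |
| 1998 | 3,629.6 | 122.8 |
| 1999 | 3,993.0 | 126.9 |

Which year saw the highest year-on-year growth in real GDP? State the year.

1995: real = 3780.4/1.077 = 3510.12; growth vs 1994 (3106.26) = 13.00%.
1996: real = 3751.4/1.123 = 3340.52; growth vs 1995 (3510.12) = -4.83%.
1997: real = 3717.9/1.203 = 3090.52; growth vs 1996 (3340.52) = -7.48%.
1998: real = 3629.6/1.228 = 2955.70; growth vs 1997 (3090.52) = -4.36%.
1999: real = 3993.0/1.269 = 3146.57; growth vs 1998 (2955.70) = 6.46%.

1995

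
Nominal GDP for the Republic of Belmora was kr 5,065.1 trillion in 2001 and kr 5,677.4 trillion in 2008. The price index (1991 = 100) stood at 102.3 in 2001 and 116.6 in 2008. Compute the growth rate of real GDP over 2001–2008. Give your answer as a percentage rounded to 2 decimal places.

Real GDP 2001 = 5065.1 / 1.023 = 4951.22.
Real GDP 2008 = 5677.4 / 1.166 = 4869.13.
Real growth = 4869.13 / 4951.22 − 1 = -0.0166.

-1.66%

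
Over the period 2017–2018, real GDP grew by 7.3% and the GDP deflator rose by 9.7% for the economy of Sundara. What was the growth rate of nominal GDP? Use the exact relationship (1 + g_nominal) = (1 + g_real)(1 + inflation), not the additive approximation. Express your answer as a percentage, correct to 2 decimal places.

(1 + g_nom) = (1 + g_real)(1 + π) = 1.0730 × 1.0970 = 1.17708.

17.71%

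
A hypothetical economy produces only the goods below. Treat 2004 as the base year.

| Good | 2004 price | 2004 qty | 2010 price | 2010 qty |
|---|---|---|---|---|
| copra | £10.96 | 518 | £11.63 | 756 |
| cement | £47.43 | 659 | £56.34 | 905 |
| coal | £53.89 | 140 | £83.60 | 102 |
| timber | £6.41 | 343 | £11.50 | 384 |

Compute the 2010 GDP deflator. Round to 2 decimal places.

122.91

Nominal GDP 2010 = 11.63·756 + 56.34·905 + 83.60·102 + 11.50·384 = 72723.18.
Real GDP 2010 (at 2004 prices) = 10.96·756 + 47.43·905 + 53.89·102 + 6.41·384 = 59168.13.
Deflator = Nominal/Real × 100 = 72723.18/59168.13 × 100 = 122.909.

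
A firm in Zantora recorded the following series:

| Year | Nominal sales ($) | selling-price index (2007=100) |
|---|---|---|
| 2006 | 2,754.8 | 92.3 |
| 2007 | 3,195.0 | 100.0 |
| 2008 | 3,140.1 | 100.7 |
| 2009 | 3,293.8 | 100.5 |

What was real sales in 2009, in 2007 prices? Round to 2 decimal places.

Real sales 2009 = 3293.8 / 1.005 = 3277.41.

$3,277.41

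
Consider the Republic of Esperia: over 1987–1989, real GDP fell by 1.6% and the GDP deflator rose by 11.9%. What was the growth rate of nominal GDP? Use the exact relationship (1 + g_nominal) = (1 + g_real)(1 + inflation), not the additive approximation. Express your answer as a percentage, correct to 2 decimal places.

(1 + g_nom) = (1 + g_real)(1 + π) = 0.9840 × 1.1190 = 1.10110.

10.11%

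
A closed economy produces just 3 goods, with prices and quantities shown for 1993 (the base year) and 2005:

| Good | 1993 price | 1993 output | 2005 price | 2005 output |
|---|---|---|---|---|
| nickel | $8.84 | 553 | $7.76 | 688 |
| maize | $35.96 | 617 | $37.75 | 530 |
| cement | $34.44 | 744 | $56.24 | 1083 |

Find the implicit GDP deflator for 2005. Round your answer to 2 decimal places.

138.14

Nominal GDP 2005 = 7.76·688 + 37.75·530 + 56.24·1083 = 86254.30.
Real GDP 2005 (at 1993 prices) = 8.84·688 + 35.96·530 + 34.44·1083 = 62439.24.
Deflator = Nominal/Real × 100 = 86254.30/62439.24 × 100 = 138.141.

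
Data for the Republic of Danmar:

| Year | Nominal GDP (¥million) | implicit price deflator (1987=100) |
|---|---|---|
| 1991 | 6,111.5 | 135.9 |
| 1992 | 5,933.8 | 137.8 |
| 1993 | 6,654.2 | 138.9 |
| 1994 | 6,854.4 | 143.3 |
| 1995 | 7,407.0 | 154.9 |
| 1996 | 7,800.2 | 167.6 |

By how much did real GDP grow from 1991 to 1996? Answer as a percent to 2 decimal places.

3.49%

Real GDP 1991 = 6111.5/1.359 = 4497.06.
Real GDP 1996 = 7800.2/1.676 = 4654.06.
Change = 4654.06/4497.06 − 1 = 0.0349.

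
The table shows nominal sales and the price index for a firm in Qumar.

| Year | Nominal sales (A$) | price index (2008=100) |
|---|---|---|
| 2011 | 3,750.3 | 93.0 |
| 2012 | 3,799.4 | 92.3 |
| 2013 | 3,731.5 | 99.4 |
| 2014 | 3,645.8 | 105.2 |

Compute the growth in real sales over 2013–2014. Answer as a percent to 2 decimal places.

Real sales 2013 = 3731.5/0.994 = 3754.02.
Real sales 2014 = 3645.8/1.052 = 3465.59.
Change = 3465.59/3754.02 − 1 = -0.0768.

-7.68%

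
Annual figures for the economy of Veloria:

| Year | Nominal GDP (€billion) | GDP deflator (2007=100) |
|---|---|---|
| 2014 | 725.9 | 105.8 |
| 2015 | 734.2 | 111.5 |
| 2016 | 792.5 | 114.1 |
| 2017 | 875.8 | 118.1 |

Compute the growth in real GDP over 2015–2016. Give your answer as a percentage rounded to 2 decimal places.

Real GDP 2015 = 734.2/1.115 = 658.48.
Real GDP 2016 = 792.5/1.141 = 694.57.
Change = 694.57/658.48 − 1 = 0.0548.

5.48%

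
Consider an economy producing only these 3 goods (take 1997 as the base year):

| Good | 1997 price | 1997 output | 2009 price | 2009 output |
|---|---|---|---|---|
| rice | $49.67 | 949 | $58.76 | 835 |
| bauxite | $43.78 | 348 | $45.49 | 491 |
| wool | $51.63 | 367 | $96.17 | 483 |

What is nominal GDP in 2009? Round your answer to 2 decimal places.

Nominal GDP 2009 = Σ (p_2009 × q_2009) = 58.76·835 + 45.49·491 + 96.17·483 = 117850.30.

$117850.30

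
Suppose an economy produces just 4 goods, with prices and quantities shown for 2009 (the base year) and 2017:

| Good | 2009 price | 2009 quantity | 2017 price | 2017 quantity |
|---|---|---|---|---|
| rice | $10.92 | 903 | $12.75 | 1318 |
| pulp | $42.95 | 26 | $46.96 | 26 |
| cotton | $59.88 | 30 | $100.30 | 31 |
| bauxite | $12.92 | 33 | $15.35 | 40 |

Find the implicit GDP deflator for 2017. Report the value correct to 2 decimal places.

Nominal GDP 2017 = 12.75·1318 + 46.96·26 + 100.30·31 + 15.35·40 = 21748.76.
Real GDP 2017 (at 2009 prices) = 10.92·1318 + 42.95·26 + 59.88·31 + 12.92·40 = 17882.34.
Deflator = Nominal/Real × 100 = 21748.76/17882.34 × 100 = 121.621.

121.62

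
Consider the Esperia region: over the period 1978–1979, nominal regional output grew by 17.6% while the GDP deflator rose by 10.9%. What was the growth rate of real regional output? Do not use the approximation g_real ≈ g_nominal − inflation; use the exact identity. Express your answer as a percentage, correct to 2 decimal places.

6.04%

(1 + g_nom) = (1 + g_real)(1 + π), so g_real = 1.1760 / 1.1090 − 1 = 0.06041.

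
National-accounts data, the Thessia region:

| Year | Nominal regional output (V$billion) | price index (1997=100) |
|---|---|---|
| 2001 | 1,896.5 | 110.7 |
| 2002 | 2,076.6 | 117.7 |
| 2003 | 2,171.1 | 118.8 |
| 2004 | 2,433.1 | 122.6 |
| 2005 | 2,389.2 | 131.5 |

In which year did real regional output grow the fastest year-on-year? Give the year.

2004

2002: real = 2076.6/1.177 = 1764.32; growth vs 2001 (1713.19) = 2.98%.
2003: real = 2171.1/1.188 = 1827.53; growth vs 2002 (1764.32) = 3.58%.
2004: real = 2433.1/1.226 = 1984.58; growth vs 2003 (1827.53) = 8.59%.
2005: real = 2389.2/1.315 = 1816.88; growth vs 2004 (1984.58) = -8.45%.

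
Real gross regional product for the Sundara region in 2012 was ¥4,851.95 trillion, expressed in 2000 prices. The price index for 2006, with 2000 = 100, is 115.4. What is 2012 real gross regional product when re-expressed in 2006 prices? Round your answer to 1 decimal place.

¥5,599.2 trillion

Real gross regional product in 2006 prices = Real gross regional product in 2000 prices × (P_2006/P_2000) = 4851.95 × 1.154 = 5599.15.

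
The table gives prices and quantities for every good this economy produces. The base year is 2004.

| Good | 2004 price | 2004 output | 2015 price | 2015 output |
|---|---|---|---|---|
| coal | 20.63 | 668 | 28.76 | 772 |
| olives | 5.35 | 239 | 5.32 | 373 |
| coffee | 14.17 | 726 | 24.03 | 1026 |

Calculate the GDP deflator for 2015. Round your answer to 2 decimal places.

Nominal GDP 2015 = 28.76·772 + 5.32·373 + 24.03·1026 = 48841.86.
Real GDP 2015 (at 2004 prices) = 20.63·772 + 5.35·373 + 14.17·1026 = 32460.33.
Deflator = Nominal/Real × 100 = 48841.86/32460.33 × 100 = 150.466.

150.47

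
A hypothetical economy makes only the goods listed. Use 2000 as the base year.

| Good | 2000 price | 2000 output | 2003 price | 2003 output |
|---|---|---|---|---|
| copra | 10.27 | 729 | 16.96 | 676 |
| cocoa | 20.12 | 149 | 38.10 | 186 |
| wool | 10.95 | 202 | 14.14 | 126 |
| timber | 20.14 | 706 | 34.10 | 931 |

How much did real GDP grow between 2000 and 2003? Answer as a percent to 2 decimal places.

14.49%

Real GDP 2000 = Nominal GDP 2000 = 10.27·729 + 20.12·149 + 10.95·202 + 20.14·706 = 26915.45.
Real GDP 2003 (at 2000 prices) = 10.27·676 + 20.12·186 + 10.95·126 + 20.14·931 = 30814.88.
Real growth = 30814.88/26915.45 − 1 = 0.1449.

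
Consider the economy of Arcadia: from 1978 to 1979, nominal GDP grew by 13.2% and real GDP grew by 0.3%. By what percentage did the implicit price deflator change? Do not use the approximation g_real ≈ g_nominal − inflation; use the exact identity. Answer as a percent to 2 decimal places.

12.86%

(1 + g_nom) = (1 + g_real)(1 + π), so π = 1.1320 / 1.0030 − 1 = 0.12861.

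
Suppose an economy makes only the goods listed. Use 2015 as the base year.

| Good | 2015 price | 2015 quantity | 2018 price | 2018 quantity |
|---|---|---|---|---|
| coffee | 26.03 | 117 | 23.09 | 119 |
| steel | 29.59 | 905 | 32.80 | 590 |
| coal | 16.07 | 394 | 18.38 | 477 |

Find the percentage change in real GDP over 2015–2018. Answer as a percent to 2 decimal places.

-21.95%

Real GDP 2015 = Nominal GDP 2015 = 26.03·117 + 29.59·905 + 16.07·394 = 36156.04.
Real GDP 2018 (at 2015 prices) = 26.03·119 + 29.59·590 + 16.07·477 = 28221.06.
Real growth = 28221.06/36156.04 − 1 = -0.2195.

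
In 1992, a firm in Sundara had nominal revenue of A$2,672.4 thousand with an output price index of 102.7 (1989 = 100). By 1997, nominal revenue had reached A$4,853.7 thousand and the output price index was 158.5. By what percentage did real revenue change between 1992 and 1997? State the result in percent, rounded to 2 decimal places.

17.68%

Real revenue 1992 = 2672.4 / 1.027 = 2602.14.
Real revenue 1997 = 4853.7 / 1.585 = 3062.27.
Real growth = 3062.27 / 2602.14 − 1 = 0.1768.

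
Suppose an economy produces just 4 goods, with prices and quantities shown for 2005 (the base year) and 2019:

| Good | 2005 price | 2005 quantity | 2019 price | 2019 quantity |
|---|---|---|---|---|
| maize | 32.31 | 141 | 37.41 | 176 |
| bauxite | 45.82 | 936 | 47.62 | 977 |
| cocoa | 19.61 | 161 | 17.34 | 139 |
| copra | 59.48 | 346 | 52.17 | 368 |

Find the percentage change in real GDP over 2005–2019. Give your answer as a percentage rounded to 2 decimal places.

5.46%

Real GDP 2005 = Nominal GDP 2005 = 32.31·141 + 45.82·936 + 19.61·161 + 59.48·346 = 71180.52.
Real GDP 2019 (at 2005 prices) = 32.31·176 + 45.82·977 + 19.61·139 + 59.48·368 = 75067.13.
Real growth = 75067.13/71180.52 − 1 = 0.0546.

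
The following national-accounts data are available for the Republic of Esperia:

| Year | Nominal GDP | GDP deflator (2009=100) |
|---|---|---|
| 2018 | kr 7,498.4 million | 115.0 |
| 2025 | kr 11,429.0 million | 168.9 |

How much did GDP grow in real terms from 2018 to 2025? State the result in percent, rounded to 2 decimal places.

3.78%

Real GDP 2018 = 7498.4 / 1.150 = 6520.35.
Real GDP 2025 = 11429.0 / 1.689 = 6766.73.
Real growth = 6766.73 / 6520.35 − 1 = 0.0378.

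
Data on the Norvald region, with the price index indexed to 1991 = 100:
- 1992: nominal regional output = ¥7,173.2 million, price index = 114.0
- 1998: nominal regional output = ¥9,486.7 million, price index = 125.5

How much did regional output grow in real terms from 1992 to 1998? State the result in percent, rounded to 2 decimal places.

20.13%

Real regional output 1992 = 7173.2 / 1.140 = 6292.28.
Real regional output 1998 = 9486.7 / 1.255 = 7559.12.
Real growth = 7559.12 / 6292.28 − 1 = 0.2013.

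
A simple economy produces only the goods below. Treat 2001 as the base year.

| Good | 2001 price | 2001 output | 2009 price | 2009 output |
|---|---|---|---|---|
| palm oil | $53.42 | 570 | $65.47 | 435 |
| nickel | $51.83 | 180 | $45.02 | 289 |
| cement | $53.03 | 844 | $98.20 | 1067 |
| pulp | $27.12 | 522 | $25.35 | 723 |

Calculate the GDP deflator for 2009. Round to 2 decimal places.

143.87

Nominal GDP 2009 = 65.47·435 + 45.02·289 + 98.20·1067 + 25.35·723 = 164597.68.
Real GDP 2009 (at 2001 prices) = 53.42·435 + 51.83·289 + 53.03·1067 + 27.12·723 = 114407.34.
Deflator = Nominal/Real × 100 = 164597.68/114407.34 × 100 = 143.870.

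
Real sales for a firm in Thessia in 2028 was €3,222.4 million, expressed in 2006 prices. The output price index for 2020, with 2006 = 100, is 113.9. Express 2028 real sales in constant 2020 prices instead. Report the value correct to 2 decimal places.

Real sales in 2020 prices = Real sales in 2006 prices × (P_2020/P_2006) = 3222.4 × 1.139 = 3670.31.

€3,670.31 million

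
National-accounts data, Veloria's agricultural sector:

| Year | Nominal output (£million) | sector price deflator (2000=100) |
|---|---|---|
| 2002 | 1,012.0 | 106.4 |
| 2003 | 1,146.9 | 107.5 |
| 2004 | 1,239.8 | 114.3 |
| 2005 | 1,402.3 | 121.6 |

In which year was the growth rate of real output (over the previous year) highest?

2003

2003: real = 1146.9/1.075 = 1066.88; growth vs 2002 (951.13) = 12.17%.
2004: real = 1239.8/1.143 = 1084.69; growth vs 2003 (1066.88) = 1.67%.
2005: real = 1402.3/1.216 = 1153.21; growth vs 2004 (1084.69) = 6.32%.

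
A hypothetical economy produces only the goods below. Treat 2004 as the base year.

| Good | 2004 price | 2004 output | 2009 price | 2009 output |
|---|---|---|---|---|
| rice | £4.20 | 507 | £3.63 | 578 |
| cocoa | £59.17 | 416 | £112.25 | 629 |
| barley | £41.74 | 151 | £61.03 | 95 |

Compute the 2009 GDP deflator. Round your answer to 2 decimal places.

Nominal GDP 2009 = 3.63·578 + 112.25·629 + 61.03·95 = 78501.24.
Real GDP 2009 (at 2004 prices) = 4.20·578 + 59.17·629 + 41.74·95 = 43610.83.
Deflator = Nominal/Real × 100 = 78501.24/43610.83 × 100 = 180.004.

180.00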